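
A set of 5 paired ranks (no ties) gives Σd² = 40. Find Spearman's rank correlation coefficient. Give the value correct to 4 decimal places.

ρ = 1 − 6Σd² / [n(n²−1)] = 1 − 6×40 / (5×24)
  = 1 − 240/120 = 1 − 2.00000 ≈ -1.0000

-1.0000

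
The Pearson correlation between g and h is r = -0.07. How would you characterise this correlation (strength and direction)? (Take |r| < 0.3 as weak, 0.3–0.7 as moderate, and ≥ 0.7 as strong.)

r = -0.07 < 0 so the relationship is negative.
|r| = 0.07, which falls in the weak range.

weak negative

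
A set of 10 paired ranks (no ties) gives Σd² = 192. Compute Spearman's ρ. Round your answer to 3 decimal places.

ρ = 1 − 6Σd² / [n(n²−1)] = 1 − 6×192 / (10×99)
  = 1 − 1152/990 = 1 − 1.1636 ≈ -0.164

-0.164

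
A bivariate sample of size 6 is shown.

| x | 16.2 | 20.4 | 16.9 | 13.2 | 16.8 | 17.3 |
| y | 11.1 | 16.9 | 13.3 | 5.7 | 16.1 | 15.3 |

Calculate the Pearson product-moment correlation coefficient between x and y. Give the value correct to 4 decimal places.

0.8870

n = 6, Σx = 100.8, Σy = 78.4, Σx² = 1719.98, Σy² = 1111.5, Σxy = 1359.76
nΣxy − ΣxΣy = 8158.56 − 7902.72 = 255.84
nΣx² − (Σx)² = 10319.88 − 10160.64 = 159.24; nΣy² − (Σy)² = 6669 − 6146.56 = 522.44
r = 255.84 / √(159.24 × 522.44) = 255.84 / 288.4326 ≈ 0.8870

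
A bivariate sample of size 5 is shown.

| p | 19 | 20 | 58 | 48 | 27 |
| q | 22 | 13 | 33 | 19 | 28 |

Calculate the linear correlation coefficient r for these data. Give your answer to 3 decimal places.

0.555

n = 5, Σp = 172, Σq = 115, Σp² = 7158, Σq² = 2887, Σpq = 4260
nΣpq − ΣpΣq = 21300 − 19780 = 1520
nΣp² − (Σp)² = 35790 − 29584 = 6206; nΣq² − (Σq)² = 14435 − 13225 = 1210
r = 1520 / √(6206 × 1210) = 1520 / 2740.3029 ≈ 0.555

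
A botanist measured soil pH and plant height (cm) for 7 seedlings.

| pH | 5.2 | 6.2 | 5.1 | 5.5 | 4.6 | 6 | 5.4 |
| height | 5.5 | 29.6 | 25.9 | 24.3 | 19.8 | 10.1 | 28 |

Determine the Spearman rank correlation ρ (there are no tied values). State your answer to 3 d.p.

Rank pH: 3, 7, 2, 5, 1, 6, 4
Rank height: 1, 7, 5, 4, 3, 2, 6
d = rank(pH) − rank(height): 2, 0, -3, 1, -2, 4, -2; Σd² = 38
ρ = 1 − 6Σd² / [n(n²−1)] = 1 − 6×38 / (7×48) = 1 − 228/336 ≈ 0.321

0.321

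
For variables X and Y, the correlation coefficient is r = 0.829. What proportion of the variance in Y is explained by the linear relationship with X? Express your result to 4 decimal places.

0.6872

r² = (0.829)² = 0.6872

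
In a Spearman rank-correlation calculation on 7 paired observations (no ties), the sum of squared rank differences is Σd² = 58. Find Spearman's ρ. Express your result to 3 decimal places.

ρ = 1 − 6Σd² / [n(n²−1)] = 1 − 6×58 / (7×48)
  = 1 − 348/336 = 1 − 1.0357 ≈ -0.036

-0.036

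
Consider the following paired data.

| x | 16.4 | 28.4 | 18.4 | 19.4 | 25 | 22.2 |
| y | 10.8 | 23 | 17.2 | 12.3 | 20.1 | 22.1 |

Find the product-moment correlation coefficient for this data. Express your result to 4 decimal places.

n = 6, Σx = 129.8, Σy = 105.5, Σx² = 2908.28, Σy² = 1985.19, Σxy = 2378.54
nΣxy − ΣxΣy = 14271.24 − 13693.9 = 577.34
nΣx² − (Σx)² = 17449.68 − 16848.04 = 601.64; nΣy² − (Σy)² = 11911.14 − 11130.25 = 780.89
r = 577.34 / √(601.64 × 780.89) = 577.34 / 685.4303 ≈ 0.8423

0.8423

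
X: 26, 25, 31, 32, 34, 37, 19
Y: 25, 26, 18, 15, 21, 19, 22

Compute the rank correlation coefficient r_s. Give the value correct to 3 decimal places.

-0.607

Rank X: 3, 2, 4, 5, 6, 7, 1
Rank Y: 6, 7, 2, 1, 4, 3, 5
d = rank(X) − rank(Y): -3, -5, 2, 4, 2, 4, -4; Σd² = 90
ρ = 1 − 6Σd² / [n(n²−1)] = 1 − 6×90 / (7×48) = 1 − 540/336 ≈ -0.607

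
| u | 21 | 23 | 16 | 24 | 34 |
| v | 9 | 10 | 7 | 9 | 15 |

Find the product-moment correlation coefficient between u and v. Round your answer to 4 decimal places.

n = 5, Σu = 118, Σv = 50, Σu² = 2958, Σv² = 536, Σuv = 1257
nΣuv − ΣuΣv = 6285 − 5900 = 385
nΣu² − (Σu)² = 14790 − 13924 = 866; nΣv² − (Σv)² = 2680 − 2500 = 180
r = 385 / √(866 × 180) = 385 / 394.8164 ≈ 0.9751

0.9751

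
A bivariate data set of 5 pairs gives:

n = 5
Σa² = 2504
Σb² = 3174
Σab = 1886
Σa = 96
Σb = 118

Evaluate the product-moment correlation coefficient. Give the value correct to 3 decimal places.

-0.749

r = (nΣab − ΣaΣb) / √[(nΣa² − (Σa)²)(nΣb² − (Σb)²)]
Numerator: 5×1886 − 96×118 = -1898
Denominator: √[(12520 − 9216)(15870 − 13924)] = √[3304 × 1946] = 2535.6624
r = -1898 / 2535.6624 ≈ -0.749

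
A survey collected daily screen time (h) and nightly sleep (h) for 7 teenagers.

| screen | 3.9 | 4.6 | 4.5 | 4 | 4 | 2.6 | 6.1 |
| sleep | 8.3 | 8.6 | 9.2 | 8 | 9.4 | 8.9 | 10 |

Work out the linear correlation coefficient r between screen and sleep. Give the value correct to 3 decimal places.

n = 7, Σx = 29.7, Σy = 62.4, Σx² = 132.59, Σy² = 559.06, Σxy = 267.07
nΣxy − ΣxΣy = 1869.49 − 1853.28 = 16.21
nΣx² − (Σx)² = 928.13 − 882.09 = 46.04; nΣy² − (Σy)² = 3913.42 − 3893.76 = 19.66
r = 16.21 / √(46.04 × 19.66) = 16.21 / 30.0857 ≈ 0.539

0.539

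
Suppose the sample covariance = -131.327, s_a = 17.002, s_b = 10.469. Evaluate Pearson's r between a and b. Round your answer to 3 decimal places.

-0.738

r = Cov(a,b) / (s_a · s_b) = -131.327 / (17.002 × 10.469)
  = -131.327 / 177.9939 ≈ -0.738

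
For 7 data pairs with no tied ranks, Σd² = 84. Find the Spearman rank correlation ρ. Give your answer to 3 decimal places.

-0.500

ρ = 1 − 6Σd² / [n(n²−1)] = 1 − 6×84 / (7×48)
  = 1 − 504/336 = 1 − 1.5000 ≈ -0.500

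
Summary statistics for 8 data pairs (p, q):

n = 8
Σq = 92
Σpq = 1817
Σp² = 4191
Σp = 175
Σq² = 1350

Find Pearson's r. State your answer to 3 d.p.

r = (nΣpq − ΣpΣq) / √[(nΣp² − (Σp)²)(nΣq² − (Σq)²)]
Numerator: 8×1817 − 175×92 = -1564
Denominator: √[(33528 − 30625)(10800 − 8464)] = √[2903 × 2336] = 2604.1137
r = -1564 / 2604.1137 ≈ -0.601

-0.601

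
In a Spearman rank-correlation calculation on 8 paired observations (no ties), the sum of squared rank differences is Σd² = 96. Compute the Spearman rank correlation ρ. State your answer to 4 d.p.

-0.1429

ρ = 1 − 6Σd² / [n(n²−1)] = 1 − 6×96 / (8×63)
  = 1 − 576/504 = 1 − 1.14286 ≈ -0.1429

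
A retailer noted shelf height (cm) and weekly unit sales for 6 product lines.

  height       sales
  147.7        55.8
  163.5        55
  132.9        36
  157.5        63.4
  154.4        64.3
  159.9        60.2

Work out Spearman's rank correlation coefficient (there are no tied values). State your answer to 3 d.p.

0.200

Rank height: 2, 6, 1, 4, 3, 5
Rank sales: 3, 2, 1, 5, 6, 4
d = rank(height) − rank(sales): -1, 4, 0, -1, -3, 1; Σd² = 28
ρ = 1 − 6Σd² / [n(n²−1)] = 1 − 6×28 / (6×35) = 1 − 168/210 ≈ 0.200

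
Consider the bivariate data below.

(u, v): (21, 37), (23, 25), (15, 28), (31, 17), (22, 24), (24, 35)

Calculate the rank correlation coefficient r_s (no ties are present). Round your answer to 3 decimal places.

-0.486

Rank u: 2, 4, 1, 6, 3, 5
Rank v: 6, 3, 4, 1, 2, 5
d = rank(u) − rank(v): -4, 1, -3, 5, 1, 0; Σd² = 52
ρ = 1 − 6Σd² / [n(n²−1)] = 1 − 6×52 / (6×35) = 1 − 312/210 ≈ -0.486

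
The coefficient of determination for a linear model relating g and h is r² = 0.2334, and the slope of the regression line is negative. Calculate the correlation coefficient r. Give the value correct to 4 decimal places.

|r| = √0.2334 = 0.4831
The association is negative, so r = −0.4831.

-0.4831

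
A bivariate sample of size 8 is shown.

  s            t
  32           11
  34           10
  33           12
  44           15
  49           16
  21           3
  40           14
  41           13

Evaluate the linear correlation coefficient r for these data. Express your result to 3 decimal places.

0.950

n = 8, Σs = 294, Σt = 94, Σs² = 11328, Σt² = 1220, Σst = 3688
nΣst − ΣsΣt = 29504 − 27636 = 1868
nΣs² − (Σs)² = 90624 − 86436 = 4188; nΣt² − (Σt)² = 9760 − 8836 = 924
r = 1868 / √(4188 × 924) = 1868 / 1967.1584 ≈ 0.950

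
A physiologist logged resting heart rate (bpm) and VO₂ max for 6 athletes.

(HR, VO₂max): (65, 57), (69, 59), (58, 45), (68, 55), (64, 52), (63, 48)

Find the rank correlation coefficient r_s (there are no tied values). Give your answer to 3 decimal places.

Rank HR: 4, 6, 1, 5, 3, 2
Rank VO₂max: 5, 6, 1, 4, 3, 2
d = rank(HR) − rank(VO₂max): -1, 0, 0, 1, 0, 0; Σd² = 2
ρ = 1 − 6Σd² / [n(n²−1)] = 1 − 6×2 / (6×35) = 1 − 12/210 ≈ 0.943

0.943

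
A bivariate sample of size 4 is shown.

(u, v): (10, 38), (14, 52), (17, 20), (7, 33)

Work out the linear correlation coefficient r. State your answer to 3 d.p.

-0.212

n = 4, Σu = 48, Σv = 143, Σu² = 634, Σv² = 5637, Σuv = 1679
nΣuv − ΣuΣv = 6716 − 6864 = -148
nΣu² − (Σu)² = 2536 − 2304 = 232; nΣv² − (Σv)² = 22548 − 20449 = 2099
r = -148 / √(232 × 2099) = -148 / 697.8309 ≈ -0.212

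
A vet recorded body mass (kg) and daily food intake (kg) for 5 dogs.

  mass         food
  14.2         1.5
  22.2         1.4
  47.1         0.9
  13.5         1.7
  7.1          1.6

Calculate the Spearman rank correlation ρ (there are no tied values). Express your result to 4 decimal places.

Rank mass: 3, 4, 5, 2, 1
Rank food: 3, 2, 1, 5, 4
d = rank(mass) − rank(food): 0, 2, 4, -3, -3; Σd² = 38
ρ = 1 − 6Σd² / [n(n²−1)] = 1 − 6×38 / (5×24) = 1 − 228/120 ≈ -0.9000

-0.9000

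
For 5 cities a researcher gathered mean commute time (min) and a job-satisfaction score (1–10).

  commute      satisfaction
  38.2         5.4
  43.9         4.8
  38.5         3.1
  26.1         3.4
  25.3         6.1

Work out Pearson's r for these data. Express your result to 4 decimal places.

n = 5, Σx = 172, Σy = 22.8, Σx² = 6190, Σy² = 110.58, Σxy = 779.42
nΣxy − ΣxΣy = 3897.1 − 3921.6 = -24.5
nΣx² − (Σx)² = 30950 − 29584 = 1366; nΣy² − (Σy)² = 552.9 − 519.84 = 33.06
r = -24.5 / √(1366 × 33.06) = -24.5 / 212.5087 ≈ -0.1153

-0.1153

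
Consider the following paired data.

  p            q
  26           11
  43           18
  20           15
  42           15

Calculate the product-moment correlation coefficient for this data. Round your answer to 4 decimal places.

n = 4, Σp = 131, Σq = 59, Σp² = 4689, Σq² = 895, Σpq = 1990
nΣpq − ΣpΣq = 7960 − 7729 = 231
nΣp² − (Σp)² = 18756 − 17161 = 1595; nΣq² − (Σq)² = 3580 − 3481 = 99
r = 231 / √(1595 × 99) = 231 / 397.3726 ≈ 0.5813

0.5813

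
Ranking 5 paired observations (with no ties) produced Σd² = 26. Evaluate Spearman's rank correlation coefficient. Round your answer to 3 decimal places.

-0.300

ρ = 1 − 6Σd² / [n(n²−1)] = 1 − 6×26 / (5×24)
  = 1 − 156/120 = 1 − 1.3000 ≈ -0.300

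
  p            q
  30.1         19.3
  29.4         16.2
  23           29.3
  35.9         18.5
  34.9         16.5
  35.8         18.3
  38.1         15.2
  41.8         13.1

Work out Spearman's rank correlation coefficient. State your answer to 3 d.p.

-0.667

Rank p: 3, 2, 1, 6, 4, 5, 7, 8
Rank q: 7, 3, 8, 6, 4, 5, 2, 1
d = rank(p) − rank(q): -4, -1, -7, 0, 0, 0, 5, 7; Σd² = 140
ρ = 1 − 6Σd² / [n(n²−1)] = 1 − 6×140 / (8×63) = 1 − 840/504 ≈ -0.667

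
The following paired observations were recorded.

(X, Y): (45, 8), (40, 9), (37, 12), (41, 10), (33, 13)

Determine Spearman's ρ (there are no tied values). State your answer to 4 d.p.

-0.9000

Rank X: 5, 3, 2, 4, 1
Rank Y: 1, 2, 4, 3, 5
d = rank(X) − rank(Y): 4, 1, -2, 1, -4; Σd² = 38
ρ = 1 − 6Σd² / [n(n²−1)] = 1 − 6×38 / (5×24) = 1 − 228/120 ≈ -0.9000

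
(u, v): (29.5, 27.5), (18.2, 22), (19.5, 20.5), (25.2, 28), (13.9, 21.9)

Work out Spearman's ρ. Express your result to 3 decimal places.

0.600

Rank u: 5, 2, 3, 4, 1
Rank v: 4, 3, 1, 5, 2
d = rank(u) − rank(v): 1, -1, 2, -1, -1; Σd² = 8
ρ = 1 − 6Σd² / [n(n²−1)] = 1 − 6×8 / (5×24) = 1 − 48/120 ≈ 0.600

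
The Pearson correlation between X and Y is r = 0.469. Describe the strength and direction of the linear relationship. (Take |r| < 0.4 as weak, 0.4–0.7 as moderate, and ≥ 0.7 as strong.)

moderate positive

r = 0.469 > 0 so the relationship is positive.
|r| = 0.469, which falls in the moderate range.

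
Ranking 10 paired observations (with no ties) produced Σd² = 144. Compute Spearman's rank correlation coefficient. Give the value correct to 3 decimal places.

ρ = 1 − 6Σd² / [n(n²−1)] = 1 − 6×144 / (10×99)
  = 1 − 864/990 = 1 − 0.8727 ≈ 0.127

0.127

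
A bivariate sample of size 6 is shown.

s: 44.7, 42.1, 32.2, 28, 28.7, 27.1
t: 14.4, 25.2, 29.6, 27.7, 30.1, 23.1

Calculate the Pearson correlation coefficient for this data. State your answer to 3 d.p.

n = 6, Σs = 202.8, Σt = 150.1, Σs² = 7149.44, Σt² = 3925.47, Σst = 4923.2
nΣst − ΣsΣt = 29539.2 − 30440.28 = -901.08
nΣs² − (Σs)² = 42896.64 − 41127.84 = 1768.8; nΣt² − (Σt)² = 23552.82 − 22530.01 = 1022.81
r = -901.08 / √(1768.8 × 1022.81) = -901.08 / 1345.0451 ≈ -0.670

-0.670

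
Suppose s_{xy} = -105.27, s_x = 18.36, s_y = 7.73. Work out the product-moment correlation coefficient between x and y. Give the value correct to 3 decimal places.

-0.742

r = Cov(x,y) / (s_x · s_y) = -105.27 / (18.36 × 7.73)
  = -105.27 / 141.9228 ≈ -0.742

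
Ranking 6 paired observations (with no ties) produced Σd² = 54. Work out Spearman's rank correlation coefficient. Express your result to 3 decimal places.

-0.543

ρ = 1 − 6Σd² / [n(n²−1)] = 1 − 6×54 / (6×35)
  = 1 − 324/210 = 1 − 1.5429 ≈ -0.543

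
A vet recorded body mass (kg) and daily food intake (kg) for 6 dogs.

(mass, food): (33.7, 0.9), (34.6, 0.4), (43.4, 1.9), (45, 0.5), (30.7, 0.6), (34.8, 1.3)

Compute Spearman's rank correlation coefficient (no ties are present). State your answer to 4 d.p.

0.1429

Rank mass: 2, 3, 5, 6, 1, 4
Rank food: 4, 1, 6, 2, 3, 5
d = rank(mass) − rank(food): -2, 2, -1, 4, -2, -1; Σd² = 30
ρ = 1 − 6Σd² / [n(n²−1)] = 1 − 6×30 / (6×35) = 1 − 180/210 ≈ 0.1429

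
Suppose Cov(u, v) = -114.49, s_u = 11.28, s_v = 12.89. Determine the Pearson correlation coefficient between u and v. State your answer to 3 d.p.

-0.787

r = Cov(u,v) / (s_u · s_v) = -114.49 / (11.28 × 12.89)
  = -114.49 / 145.3992 ≈ -0.787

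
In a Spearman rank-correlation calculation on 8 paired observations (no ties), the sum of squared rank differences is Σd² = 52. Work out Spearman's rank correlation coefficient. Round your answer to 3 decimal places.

ρ = 1 − 6Σd² / [n(n²−1)] = 1 − 6×52 / (8×63)
  = 1 − 312/504 = 1 − 0.6190 ≈ 0.381

0.381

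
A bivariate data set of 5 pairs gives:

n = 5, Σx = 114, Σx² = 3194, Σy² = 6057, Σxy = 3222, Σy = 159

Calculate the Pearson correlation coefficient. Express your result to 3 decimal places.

-0.523

r = (nΣxy − ΣxΣy) / √[(nΣx² − (Σx)²)(nΣy² − (Σy)²)]
Numerator: 5×3222 − 114×159 = -2016
Denominator: √[(15970 − 12996)(30285 − 25281)] = √[2974 × 5004] = 3857.7061
r = -2016 / 3857.7061 ≈ -0.523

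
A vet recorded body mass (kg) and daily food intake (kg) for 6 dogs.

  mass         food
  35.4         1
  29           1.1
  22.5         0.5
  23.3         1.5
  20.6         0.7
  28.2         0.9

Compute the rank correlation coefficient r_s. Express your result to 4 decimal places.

0.5429

Rank mass: 6, 5, 2, 3, 1, 4
Rank food: 4, 5, 1, 6, 2, 3
d = rank(mass) − rank(food): 2, 0, 1, -3, -1, 1; Σd² = 16
ρ = 1 − 6Σd² / [n(n²−1)] = 1 − 6×16 / (6×35) = 1 − 96/210 ≈ 0.5429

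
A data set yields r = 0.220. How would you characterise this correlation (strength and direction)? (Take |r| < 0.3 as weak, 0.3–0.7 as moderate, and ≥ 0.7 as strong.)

weak positive

r = 0.220 > 0 so the relationship is positive.
|r| = 0.220, which falls in the weak range.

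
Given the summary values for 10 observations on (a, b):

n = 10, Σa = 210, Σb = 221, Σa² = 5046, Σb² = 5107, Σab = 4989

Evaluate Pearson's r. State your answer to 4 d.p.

0.9243

r = (nΣab − ΣaΣb) / √[(nΣa² − (Σa)²)(nΣb² − (Σb)²)]
Numerator: 10×4989 − 210×221 = 3480
Denominator: √[(50460 − 44100)(51070 − 48841)] = √[6360 × 2229] = 3765.1614
r = 3480 / 3765.1614 ≈ 0.9243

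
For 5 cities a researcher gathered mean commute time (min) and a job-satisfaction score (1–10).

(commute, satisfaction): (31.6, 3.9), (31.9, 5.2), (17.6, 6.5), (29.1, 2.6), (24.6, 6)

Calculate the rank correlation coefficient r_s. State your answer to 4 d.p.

-0.6000

Rank commute: 4, 5, 1, 3, 2
Rank satisfaction: 2, 3, 5, 1, 4
d = rank(commute) − rank(satisfaction): 2, 2, -4, 2, -2; Σd² = 32
ρ = 1 − 6Σd² / [n(n²−1)] = 1 − 6×32 / (5×24) = 1 − 192/120 ≈ -0.6000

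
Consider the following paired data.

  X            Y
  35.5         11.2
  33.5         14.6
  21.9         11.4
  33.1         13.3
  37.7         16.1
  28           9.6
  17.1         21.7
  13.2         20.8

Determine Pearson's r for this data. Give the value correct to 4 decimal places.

n = 8, ΣX = 220, ΣY = 118.7, ΣX² = 6629.66, ΣY² = 1900.35, ΣXY = 3097.99
nΣXY − ΣXΣY = 24783.92 − 26114 = -1330.08
nΣX² − (ΣX)² = 53037.28 − 48400 = 4637.28; nΣY² − (ΣY)² = 15202.8 − 14089.69 = 1113.11
r = -1330.08 / √(4637.28 × 1113.11) = -1330.08 / 2271.9601 ≈ -0.5854

-0.5854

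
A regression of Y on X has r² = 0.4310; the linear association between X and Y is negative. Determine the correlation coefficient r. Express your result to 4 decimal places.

|r| = √0.4310 = 0.6565
The association is negative, so r = −0.6565.

-0.6565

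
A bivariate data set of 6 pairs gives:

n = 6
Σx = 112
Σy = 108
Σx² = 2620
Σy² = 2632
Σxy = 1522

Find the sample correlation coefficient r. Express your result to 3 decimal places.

-0.819

r = (nΣxy − ΣxΣy) / √[(nΣx² − (Σx)²)(nΣy² − (Σy)²)]
Numerator: 6×1522 − 112×108 = -2964
Denominator: √[(15720 − 12544)(15792 − 11664)] = √[3176 × 4128] = 3620.8463
r = -2964 / 3620.8463 ≈ -0.819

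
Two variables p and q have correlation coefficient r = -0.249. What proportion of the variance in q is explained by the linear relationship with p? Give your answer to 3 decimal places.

0.062

r² = (-0.249)² = 0.062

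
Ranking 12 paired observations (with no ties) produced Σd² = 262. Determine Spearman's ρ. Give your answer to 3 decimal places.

ρ = 1 − 6Σd² / [n(n²−1)] = 1 − 6×262 / (12×143)
  = 1 − 1572/1716 = 1 − 0.9161 ≈ 0.084

0.084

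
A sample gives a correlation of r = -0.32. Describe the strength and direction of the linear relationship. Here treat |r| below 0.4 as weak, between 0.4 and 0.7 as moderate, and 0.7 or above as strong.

weak negative

r = -0.32 < 0 so the relationship is negative.
|r| = 0.32, which falls in the weak range.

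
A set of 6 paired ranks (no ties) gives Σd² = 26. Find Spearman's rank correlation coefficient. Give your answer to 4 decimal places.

0.2571

ρ = 1 − 6Σd² / [n(n²−1)] = 1 − 6×26 / (6×35)
  = 1 − 156/210 = 1 − 0.74286 ≈ 0.2571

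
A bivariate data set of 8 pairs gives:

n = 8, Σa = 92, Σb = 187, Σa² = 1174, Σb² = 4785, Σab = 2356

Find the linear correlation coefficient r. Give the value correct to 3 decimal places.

0.938

r = (nΣab − ΣaΣb) / √[(nΣa² − (Σa)²)(nΣb² − (Σb)²)]
Numerator: 8×2356 − 92×187 = 1644
Denominator: √[(9392 − 8464)(38280 − 34969)] = √[928 × 3311] = 1752.8856
r = 1644 / 1752.8856 ≈ 0.938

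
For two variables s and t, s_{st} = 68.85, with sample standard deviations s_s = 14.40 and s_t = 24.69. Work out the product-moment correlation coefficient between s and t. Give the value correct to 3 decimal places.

r = Cov(s,t) / (s_s · s_t) = 68.85 / (14.40 × 24.69)
  = 68.85 / 355.5360 ≈ 0.194

0.194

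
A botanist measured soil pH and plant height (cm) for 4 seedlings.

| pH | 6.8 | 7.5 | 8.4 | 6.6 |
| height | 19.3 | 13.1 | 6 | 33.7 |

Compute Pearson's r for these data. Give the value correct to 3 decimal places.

n = 4, Σx = 29.3, Σy = 72.1, Σx² = 216.61, Σy² = 1715.79, Σxy = 502.31
nΣxy − ΣxΣy = 2009.24 − 2112.53 = -103.29
nΣx² − (Σx)² = 866.44 − 858.49 = 7.95; nΣy² − (Σy)² = 6863.16 − 5198.41 = 1664.75
r = -103.29 / √(7.95 × 1664.75) = -103.29 / 115.0424 ≈ -0.898

-0.898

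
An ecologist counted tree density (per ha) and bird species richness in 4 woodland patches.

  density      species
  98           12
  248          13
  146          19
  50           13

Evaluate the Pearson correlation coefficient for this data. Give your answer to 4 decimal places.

0.1237

n = 4, Σx = 542, Σy = 57, Σx² = 94924, Σy² = 843, Σxy = 7824
nΣxy − ΣxΣy = 31296 − 30894 = 402
nΣx² − (Σx)² = 379696 − 293764 = 85932; nΣy² − (Σy)² = 3372 − 3249 = 123
r = 402 / √(85932 × 123) = 402 / 3251.0977 ≈ 0.1237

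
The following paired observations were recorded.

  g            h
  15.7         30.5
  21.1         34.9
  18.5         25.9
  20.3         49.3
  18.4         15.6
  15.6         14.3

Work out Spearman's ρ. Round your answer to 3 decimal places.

0.771

Rank g: 2, 6, 4, 5, 3, 1
Rank h: 4, 5, 3, 6, 2, 1
d = rank(g) − rank(h): -2, 1, 1, -1, 1, 0; Σd² = 8
ρ = 1 − 6Σd² / [n(n²−1)] = 1 − 6×8 / (6×35) = 1 − 48/210 ≈ 0.771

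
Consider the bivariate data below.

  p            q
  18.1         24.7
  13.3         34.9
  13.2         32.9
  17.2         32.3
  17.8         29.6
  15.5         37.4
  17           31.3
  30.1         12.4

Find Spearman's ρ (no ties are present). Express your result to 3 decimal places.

Rank p: 7, 2, 1, 5, 6, 3, 4, 8
Rank q: 2, 7, 6, 5, 3, 8, 4, 1
d = rank(p) − rank(q): 5, -5, -5, 0, 3, -5, 0, 7; Σd² = 158
ρ = 1 − 6Σd² / [n(n²−1)] = 1 − 6×158 / (8×63) = 1 − 948/504 ≈ -0.881

-0.881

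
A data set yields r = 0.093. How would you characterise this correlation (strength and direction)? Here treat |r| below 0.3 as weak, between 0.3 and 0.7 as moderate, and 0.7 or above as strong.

weak positive

r = 0.093 > 0 so the relationship is positive.
|r| = 0.093, which falls in the weak range.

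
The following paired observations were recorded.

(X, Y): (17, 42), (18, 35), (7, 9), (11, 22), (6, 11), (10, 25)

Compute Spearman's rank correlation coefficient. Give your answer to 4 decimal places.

0.8286

Rank X: 5, 6, 2, 4, 1, 3
Rank Y: 6, 5, 1, 3, 2, 4
d = rank(X) − rank(Y): -1, 1, 1, 1, -1, -1; Σd² = 6
ρ = 1 − 6Σd² / [n(n²−1)] = 1 − 6×6 / (6×35) = 1 − 36/210 ≈ 0.8286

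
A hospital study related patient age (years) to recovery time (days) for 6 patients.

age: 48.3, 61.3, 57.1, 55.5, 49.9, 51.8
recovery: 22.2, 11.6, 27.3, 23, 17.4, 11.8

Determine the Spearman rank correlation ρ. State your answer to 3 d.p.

Rank age: 1, 6, 5, 4, 2, 3
Rank recovery: 4, 1, 6, 5, 3, 2
d = rank(age) − rank(recovery): -3, 5, -1, -1, -1, 1; Σd² = 38
ρ = 1 − 6Σd² / [n(n²−1)] = 1 − 6×38 / (6×35) = 1 − 228/210 ≈ -0.086

-0.086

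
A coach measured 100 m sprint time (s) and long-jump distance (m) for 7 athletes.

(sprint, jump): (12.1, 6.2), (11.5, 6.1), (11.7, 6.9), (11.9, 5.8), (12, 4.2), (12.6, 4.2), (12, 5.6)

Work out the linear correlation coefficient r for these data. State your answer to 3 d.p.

-0.684

n = 7, Σx = 83.8, Σy = 39, Σx² = 1003.92, Σy² = 223.54, Σxy = 465.44
nΣxy − ΣxΣy = 3258.08 − 3268.2 = -10.12
nΣx² − (Σx)² = 7027.44 − 7022.44 = 5; nΣy² − (Σy)² = 1564.78 − 1521 = 43.78
r = -10.12 / √(5 × 43.78) = -10.12 / 14.7953 ≈ -0.684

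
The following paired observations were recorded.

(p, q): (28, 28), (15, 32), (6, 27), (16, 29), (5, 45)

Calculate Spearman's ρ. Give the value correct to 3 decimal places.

-0.400

Rank p: 5, 3, 2, 4, 1
Rank q: 2, 4, 1, 3, 5
d = rank(p) − rank(q): 3, -1, 1, 1, -4; Σd² = 28
ρ = 1 − 6Σd² / [n(n²−1)] = 1 − 6×28 / (5×24) = 1 − 168/120 ≈ -0.400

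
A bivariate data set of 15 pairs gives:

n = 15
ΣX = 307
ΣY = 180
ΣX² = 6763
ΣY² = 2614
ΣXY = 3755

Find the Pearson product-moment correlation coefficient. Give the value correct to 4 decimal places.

r = (nΣXY − ΣXΣY) / √[(nΣX² − (ΣX)²)(nΣY² − (ΣY)²)]
Numerator: 15×3755 − 307×180 = 1065
Denominator: √[(101445 − 94249)(39210 − 32400)] = √[7196 × 6810] = 7000.3400
r = 1065 / 7000.3400 ≈ 0.1521

0.1521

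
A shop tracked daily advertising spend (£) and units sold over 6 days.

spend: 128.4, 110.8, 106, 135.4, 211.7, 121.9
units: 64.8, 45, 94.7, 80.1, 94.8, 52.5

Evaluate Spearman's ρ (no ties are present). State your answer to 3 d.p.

Rank spend: 4, 2, 1, 5, 6, 3
Rank units: 3, 1, 5, 4, 6, 2
d = rank(spend) − rank(units): 1, 1, -4, 1, 0, 1; Σd² = 20
ρ = 1 − 6Σd² / [n(n²−1)] = 1 − 6×20 / (6×35) = 1 − 120/210 ≈ 0.429

0.429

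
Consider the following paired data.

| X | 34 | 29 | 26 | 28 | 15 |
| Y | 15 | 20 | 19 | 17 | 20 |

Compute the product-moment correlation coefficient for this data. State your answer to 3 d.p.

-0.696

n = 5, ΣX = 132, ΣY = 91, ΣX² = 3682, ΣY² = 1675, ΣXY = 2360
nΣXY − ΣXΣY = 11800 − 12012 = -212
nΣX² − (ΣX)² = 18410 − 17424 = 986; nΣY² − (ΣY)² = 8375 − 8281 = 94
r = -212 / √(986 × 94) = -212 / 304.4405 ≈ -0.696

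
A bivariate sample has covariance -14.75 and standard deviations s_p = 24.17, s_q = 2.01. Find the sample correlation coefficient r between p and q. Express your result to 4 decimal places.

r = Cov(p,q) / (s_p · s_q) = -14.75 / (24.17 × 2.01)
  = -14.75 / 48.5817 ≈ -0.3036

-0.3036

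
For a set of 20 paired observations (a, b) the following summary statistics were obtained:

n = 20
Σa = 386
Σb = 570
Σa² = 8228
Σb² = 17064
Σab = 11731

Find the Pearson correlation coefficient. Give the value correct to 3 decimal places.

0.914

r = (nΣab − ΣaΣb) / √[(nΣa² − (Σa)²)(nΣb² − (Σb)²)]
Numerator: 20×11731 − 386×570 = 14600
Denominator: √[(164560 − 148996)(341280 − 324900)] = √[15564 × 16380] = 15966.7880
r = 14600 / 15966.7880 ≈ 0.914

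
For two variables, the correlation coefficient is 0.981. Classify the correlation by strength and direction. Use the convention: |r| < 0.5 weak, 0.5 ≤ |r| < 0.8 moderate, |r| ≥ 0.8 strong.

strong positive

r = 0.981 > 0 so the relationship is positive.
|r| = 0.981, which falls in the strong range.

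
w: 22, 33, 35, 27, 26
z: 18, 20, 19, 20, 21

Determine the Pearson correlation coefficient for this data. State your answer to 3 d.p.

0.173

n = 5, Σw = 143, Σz = 98, Σw² = 4203, Σz² = 1926, Σwz = 2807
nΣwz − ΣwΣz = 14035 − 14014 = 21
nΣw² − (Σw)² = 21015 − 20449 = 566; nΣz² − (Σz)² = 9630 − 9604 = 26
r = 21 / √(566 × 26) = 21 / 121.3095 ≈ 0.173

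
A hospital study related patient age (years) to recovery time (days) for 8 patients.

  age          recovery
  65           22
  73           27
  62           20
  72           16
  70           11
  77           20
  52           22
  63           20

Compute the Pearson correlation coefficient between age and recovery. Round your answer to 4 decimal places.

-0.1521

n = 8, Σx = 534, Σy = 158, Σx² = 36084, Σy² = 3274, Σxy = 10507
nΣxy − ΣxΣy = 84056 − 84372 = -316
nΣx² − (Σx)² = 288672 − 285156 = 3516; nΣy² − (Σy)² = 26192 − 24964 = 1228
r = -316 / √(3516 × 1228) = -316 / 2077.8951 ≈ -0.1521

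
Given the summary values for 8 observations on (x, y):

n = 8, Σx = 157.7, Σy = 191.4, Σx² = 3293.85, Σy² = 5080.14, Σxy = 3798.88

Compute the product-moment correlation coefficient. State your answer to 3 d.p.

r = (nΣxy − ΣxΣy) / √[(nΣx² − (Σx)²)(nΣy² − (Σy)²)]
Numerator: 8×3798.88 − 157.7×191.4 = 207.26
Denominator: √[(26350.8 − 24869.29)(40641.12 − 36633.96)] = √[1481.51 × 4007.16] = 2436.5237
r = 207.26 / 2436.5237 ≈ 0.085

0.085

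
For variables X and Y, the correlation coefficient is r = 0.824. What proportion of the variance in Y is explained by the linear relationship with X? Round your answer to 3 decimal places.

r² = (0.824)² = 0.679

0.679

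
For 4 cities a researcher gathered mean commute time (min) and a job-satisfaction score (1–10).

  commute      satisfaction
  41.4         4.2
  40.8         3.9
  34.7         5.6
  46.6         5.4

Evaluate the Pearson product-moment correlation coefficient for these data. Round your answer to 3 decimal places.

-0.141

n = 4, Σx = 163.5, Σy = 19.1, Σx² = 6754.25, Σy² = 93.37, Σxy = 778.96
nΣxy − ΣxΣy = 3115.84 − 3122.85 = -7.01
nΣx² − (Σx)² = 27017 − 26732.25 = 284.75; nΣy² − (Σy)² = 373.48 − 364.81 = 8.67
r = -7.01 / √(284.75 × 8.67) = -7.01 / 49.6868 ≈ -0.141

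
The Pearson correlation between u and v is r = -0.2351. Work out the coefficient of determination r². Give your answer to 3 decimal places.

r² = (-0.2351)² = 0.055

0.055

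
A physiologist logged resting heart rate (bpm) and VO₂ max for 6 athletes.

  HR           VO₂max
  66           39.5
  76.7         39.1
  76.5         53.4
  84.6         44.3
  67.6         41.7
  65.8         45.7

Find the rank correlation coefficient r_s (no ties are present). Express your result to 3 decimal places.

Rank HR: 2, 5, 4, 6, 3, 1
Rank VO₂max: 2, 1, 6, 4, 3, 5
d = rank(HR) − rank(VO₂max): 0, 4, -2, 2, 0, -4; Σd² = 40
ρ = 1 − 6Σd² / [n(n²−1)] = 1 − 6×40 / (6×35) = 1 − 240/210 ≈ -0.143

-0.143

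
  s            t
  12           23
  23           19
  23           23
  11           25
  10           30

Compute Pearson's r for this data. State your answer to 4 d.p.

n = 5, Σs = 79, Σt = 120, Σs² = 1423, Σt² = 2944, Σst = 1817
nΣst − ΣsΣt = 9085 − 9480 = -395
nΣs² − (Σs)² = 7115 − 6241 = 874; nΣt² − (Σt)² = 14720 − 14400 = 320
r = -395 / √(874 × 320) = -395 / 528.8478 ≈ -0.7469

-0.7469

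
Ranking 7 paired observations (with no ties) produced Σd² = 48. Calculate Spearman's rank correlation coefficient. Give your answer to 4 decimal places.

ρ = 1 − 6Σd² / [n(n²−1)] = 1 − 6×48 / (7×48)
  = 1 − 288/336 = 1 − 0.85714 ≈ 0.1429

0.1429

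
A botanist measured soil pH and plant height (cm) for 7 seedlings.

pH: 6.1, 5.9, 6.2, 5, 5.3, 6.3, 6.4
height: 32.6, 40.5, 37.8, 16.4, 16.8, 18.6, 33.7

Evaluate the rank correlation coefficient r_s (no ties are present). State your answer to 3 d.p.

Rank pH: 4, 3, 5, 1, 2, 6, 7
Rank height: 4, 7, 6, 1, 2, 3, 5
d = rank(pH) − rank(height): 0, -4, -1, 0, 0, 3, 2; Σd² = 30
ρ = 1 − 6Σd² / [n(n²−1)] = 1 − 6×30 / (7×48) = 1 − 180/336 ≈ 0.464

0.464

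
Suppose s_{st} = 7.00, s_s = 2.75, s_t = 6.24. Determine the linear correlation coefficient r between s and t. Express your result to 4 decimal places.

r = Cov(s,t) / (s_s · s_t) = 7.00 / (2.75 × 6.24)
  = 7.00 / 17.1600 ≈ 0.4079

0.4079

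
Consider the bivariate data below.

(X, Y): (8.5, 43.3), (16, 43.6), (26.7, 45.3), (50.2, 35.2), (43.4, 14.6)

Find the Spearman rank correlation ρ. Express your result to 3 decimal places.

-0.500

Rank X: 1, 2, 3, 5, 4
Rank Y: 3, 4, 5, 2, 1
d = rank(X) − rank(Y): -2, -2, -2, 3, 3; Σd² = 30
ρ = 1 − 6Σd² / [n(n²−1)] = 1 − 6×30 / (5×24) = 1 − 180/120 ≈ -0.500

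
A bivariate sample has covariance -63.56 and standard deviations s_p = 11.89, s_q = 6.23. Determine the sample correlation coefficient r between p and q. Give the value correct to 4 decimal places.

-0.8581

r = Cov(p,q) / (s_p · s_q) = -63.56 / (11.89 × 6.23)
  = -63.56 / 74.0747 ≈ -0.8581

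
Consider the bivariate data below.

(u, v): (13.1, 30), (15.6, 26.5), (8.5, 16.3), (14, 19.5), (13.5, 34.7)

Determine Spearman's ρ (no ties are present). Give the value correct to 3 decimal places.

0.200

Rank u: 2, 5, 1, 4, 3
Rank v: 4, 3, 1, 2, 5
d = rank(u) − rank(v): -2, 2, 0, 2, -2; Σd² = 16
ρ = 1 − 6Σd² / [n(n²−1)] = 1 − 6×16 / (5×24) = 1 − 96/120 ≈ 0.200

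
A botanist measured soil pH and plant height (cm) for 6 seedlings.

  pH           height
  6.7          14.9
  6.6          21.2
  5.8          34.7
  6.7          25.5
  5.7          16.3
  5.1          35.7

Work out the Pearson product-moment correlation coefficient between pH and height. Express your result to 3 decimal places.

-0.597

n = 6, Σx = 36.6, Σy = 148.3, Σx² = 225.48, Σy² = 4065.97, Σxy = 886.84
nΣxy − ΣxΣy = 5321.04 − 5427.78 = -106.74
nΣx² − (Σx)² = 1352.88 − 1339.56 = 13.32; nΣy² − (Σy)² = 24395.82 − 21992.89 = 2402.93
r = -106.74 / √(13.32 × 2402.93) = -106.74 / 178.9051 ≈ -0.597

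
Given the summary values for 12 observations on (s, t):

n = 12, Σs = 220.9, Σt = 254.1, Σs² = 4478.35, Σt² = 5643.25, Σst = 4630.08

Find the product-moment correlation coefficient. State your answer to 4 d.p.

-0.1443

r = (nΣst − ΣsΣt) / √[(nΣs² − (Σs)²)(nΣt² − (Σt)²)]
Numerator: 12×4630.08 − 220.9×254.1 = -569.73
Denominator: √[(53740.2 − 48796.81)(67719 − 64566.81)] = √[4943.39 × 3152.19] = 3947.4681
r = -569.73 / 3947.4681 ≈ -0.1443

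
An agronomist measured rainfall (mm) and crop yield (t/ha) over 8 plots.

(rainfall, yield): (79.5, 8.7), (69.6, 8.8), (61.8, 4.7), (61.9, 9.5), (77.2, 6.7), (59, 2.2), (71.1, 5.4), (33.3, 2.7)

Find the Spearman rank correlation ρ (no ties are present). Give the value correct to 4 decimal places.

0.5952

Rank rainfall: 8, 5, 3, 4, 7, 2, 6, 1
Rank yield: 6, 7, 3, 8, 5, 1, 4, 2
d = rank(rainfall) − rank(yield): 2, -2, 0, -4, 2, 1, 2, -1; Σd² = 34
ρ = 1 − 6Σd² / [n(n²−1)] = 1 − 6×34 / (8×63) = 1 − 204/504 ≈ 0.5952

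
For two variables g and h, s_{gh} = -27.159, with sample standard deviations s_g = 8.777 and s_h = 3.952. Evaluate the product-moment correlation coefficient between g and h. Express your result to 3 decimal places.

r = Cov(g,h) / (s_g · s_h) = -27.159 / (8.777 × 3.952)
  = -27.159 / 34.6867 ≈ -0.783

-0.783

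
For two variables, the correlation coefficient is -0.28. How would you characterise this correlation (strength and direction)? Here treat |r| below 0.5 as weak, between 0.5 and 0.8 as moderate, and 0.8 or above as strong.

weak negative

r = -0.28 < 0 so the relationship is negative.
|r| = 0.28, which falls in the weak range.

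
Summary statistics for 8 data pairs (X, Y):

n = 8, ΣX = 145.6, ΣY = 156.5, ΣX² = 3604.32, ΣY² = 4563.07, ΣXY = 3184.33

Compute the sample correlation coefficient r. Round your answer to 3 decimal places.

0.281

r = (nΣXY − ΣXΣY) / √[(nΣX² − (ΣX)²)(nΣY² − (ΣY)²)]
Numerator: 8×3184.33 − 145.6×156.5 = 2688.24
Denominator: √[(28834.56 − 21199.36)(36504.56 − 24492.25)] = √[7635.2 × 12012.31] = 9576.8674
r = 2688.24 / 9576.8674 ≈ 0.281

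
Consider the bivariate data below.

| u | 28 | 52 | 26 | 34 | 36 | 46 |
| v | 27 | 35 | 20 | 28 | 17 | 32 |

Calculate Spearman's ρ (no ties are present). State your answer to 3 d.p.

0.657

Rank u: 2, 6, 1, 3, 4, 5
Rank v: 3, 6, 2, 4, 1, 5
d = rank(u) − rank(v): -1, 0, -1, -1, 3, 0; Σd² = 12
ρ = 1 − 6Σd² / [n(n²−1)] = 1 − 6×12 / (6×35) = 1 − 72/210 ≈ 0.657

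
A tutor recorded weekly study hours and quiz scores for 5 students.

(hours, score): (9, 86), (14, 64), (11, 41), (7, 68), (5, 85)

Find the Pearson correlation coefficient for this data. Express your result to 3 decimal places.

n = 5, Σx = 46, Σy = 344, Σx² = 472, Σy² = 25022, Σxy = 3022
nΣxy − ΣxΣy = 15110 − 15824 = -714
nΣx² − (Σx)² = 2360 − 2116 = 244; nΣy² − (Σy)² = 125110 − 118336 = 6774
r = -714 / √(244 × 6774) = -714 / 1285.6345 ≈ -0.555

-0.555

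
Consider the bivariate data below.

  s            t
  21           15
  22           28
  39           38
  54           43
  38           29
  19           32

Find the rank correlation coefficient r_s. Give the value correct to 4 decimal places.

0.6571

Rank s: 2, 3, 5, 6, 4, 1
Rank t: 1, 2, 5, 6, 3, 4
d = rank(s) − rank(t): 1, 1, 0, 0, 1, -3; Σd² = 12
ρ = 1 − 6Σd² / [n(n²−1)] = 1 − 6×12 / (6×35) = 1 − 72/210 ≈ 0.6571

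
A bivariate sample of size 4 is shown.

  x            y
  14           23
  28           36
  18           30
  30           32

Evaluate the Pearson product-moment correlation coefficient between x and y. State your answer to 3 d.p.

0.853

n = 4, Σx = 90, Σy = 121, Σx² = 2204, Σy² = 3749, Σxy = 2830
nΣxy − ΣxΣy = 11320 − 10890 = 430
nΣx² − (Σx)² = 8816 − 8100 = 716; nΣy² − (Σy)² = 14996 − 14641 = 355
r = 430 / √(716 × 355) = 430 / 504.1627 ≈ 0.853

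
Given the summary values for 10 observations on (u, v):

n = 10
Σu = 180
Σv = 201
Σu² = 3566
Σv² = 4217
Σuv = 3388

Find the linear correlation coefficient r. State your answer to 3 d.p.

-0.958

r = (nΣuv − ΣuΣv) / √[(nΣu² − (Σu)²)(nΣv² − (Σv)²)]
Numerator: 10×3388 − 180×201 = -2300
Denominator: √[(35660 − 32400)(42170 − 40401)] = √[3260 × 1769] = 2401.4454
r = -2300 / 2401.4454 ≈ -0.958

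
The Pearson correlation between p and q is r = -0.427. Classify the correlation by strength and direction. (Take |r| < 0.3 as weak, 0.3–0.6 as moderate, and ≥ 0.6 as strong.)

r = -0.427 < 0 so the relationship is negative.
|r| = 0.427, which falls in the moderate range.

moderate negative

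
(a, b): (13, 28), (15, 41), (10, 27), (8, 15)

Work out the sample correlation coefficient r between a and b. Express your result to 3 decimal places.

0.933

n = 4, Σa = 46, Σb = 111, Σa² = 558, Σb² = 3419, Σab = 1369
nΣab − ΣaΣb = 5476 − 5106 = 370
nΣa² − (Σa)² = 2232 − 2116 = 116; nΣb² − (Σb)² = 13676 − 12321 = 1355
r = 370 / √(116 × 1355) = 370 / 396.4593 ≈ 0.933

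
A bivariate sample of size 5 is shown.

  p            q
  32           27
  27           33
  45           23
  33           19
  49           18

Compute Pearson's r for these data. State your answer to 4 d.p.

-0.7166

n = 5, Σp = 186, Σq = 120, Σp² = 7268, Σq² = 3032, Σpq = 4299
nΣpq − ΣpΣq = 21495 − 22320 = -825
nΣp² − (Σp)² = 36340 − 34596 = 1744; nΣq² − (Σq)² = 15160 − 14400 = 760
r = -825 / √(1744 × 760) = -825 / 1151.2776 ≈ -0.7166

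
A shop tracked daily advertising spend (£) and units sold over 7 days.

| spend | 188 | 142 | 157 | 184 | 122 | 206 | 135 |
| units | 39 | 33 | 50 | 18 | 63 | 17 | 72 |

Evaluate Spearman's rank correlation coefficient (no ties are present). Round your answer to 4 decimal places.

Rank spend: 6, 3, 4, 5, 1, 7, 2
Rank units: 4, 3, 5, 2, 6, 1, 7
d = rank(spend) − rank(units): 2, 0, -1, 3, -5, 6, -5; Σd² = 100
ρ = 1 − 6Σd² / [n(n²−1)] = 1 − 6×100 / (7×48) = 1 − 600/336 ≈ -0.7857

-0.7857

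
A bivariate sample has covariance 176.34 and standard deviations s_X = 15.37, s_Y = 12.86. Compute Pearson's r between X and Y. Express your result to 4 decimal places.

0.8921

r = Cov(X,Y) / (s_X · s_Y) = 176.34 / (15.37 × 12.86)
  = 176.34 / 197.6582 ≈ 0.8921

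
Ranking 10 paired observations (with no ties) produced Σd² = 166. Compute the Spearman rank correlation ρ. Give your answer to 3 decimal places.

ρ = 1 − 6Σd² / [n(n²−1)] = 1 − 6×166 / (10×99)
  = 1 − 996/990 = 1 − 1.0061 ≈ -0.006

-0.006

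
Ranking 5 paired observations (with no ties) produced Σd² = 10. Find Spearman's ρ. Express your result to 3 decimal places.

0.500

ρ = 1 − 6Σd² / [n(n²−1)] = 1 − 6×10 / (5×24)
  = 1 − 60/120 = 1 − 0.5000 ≈ 0.500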